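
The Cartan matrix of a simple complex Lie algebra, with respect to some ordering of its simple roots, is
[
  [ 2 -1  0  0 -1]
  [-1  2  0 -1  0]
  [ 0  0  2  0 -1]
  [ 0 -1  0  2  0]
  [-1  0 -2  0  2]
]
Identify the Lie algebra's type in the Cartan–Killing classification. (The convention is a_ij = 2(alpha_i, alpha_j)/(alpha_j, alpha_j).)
type B_5

The matrix has rank 5 with 2's on the diagonal. Reading the off-diagonal entries as Dynkin edges (a single edge where a_ij = a_ji = -1; a double or triple edge where a_ij * a_ji = 2 or 3), the diagram is a chain of 5 nodes with a double edge at one end; the terminal node there is the unique short simple root (B_5). One simple-root ordering that puts it in standard form is (alpha_4, alpha_2, alpha_1, alpha_5, alpha_3). So the algebra is type B_5, i.e. so(11).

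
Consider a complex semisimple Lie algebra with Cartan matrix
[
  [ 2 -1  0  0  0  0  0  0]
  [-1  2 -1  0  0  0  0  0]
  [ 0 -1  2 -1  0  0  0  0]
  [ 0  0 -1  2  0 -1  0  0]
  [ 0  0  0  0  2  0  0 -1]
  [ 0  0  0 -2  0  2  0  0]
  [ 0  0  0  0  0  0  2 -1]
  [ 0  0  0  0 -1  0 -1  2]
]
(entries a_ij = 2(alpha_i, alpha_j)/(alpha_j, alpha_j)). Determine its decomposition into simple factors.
The diagram associated to this matrix has two connected components: the simple roots {alpha_5, alpha_7, alpha_8} form a chain of 3 nodes with single edges (A_3), and {alpha_1, alpha_2, alpha_3, alpha_4, alpha_6} form a chain of 5 nodes with a double edge at one end; the terminal node there is the unique long simple root (C_5). A semisimple Lie algebra decomposes uniquely as the direct sum of simple ideals, one per connected component of its Dynkin diagram, so g ≅ A_3 ⊕ C_5 (dimension 15 + 55 = 70).

type A_3 + type C_5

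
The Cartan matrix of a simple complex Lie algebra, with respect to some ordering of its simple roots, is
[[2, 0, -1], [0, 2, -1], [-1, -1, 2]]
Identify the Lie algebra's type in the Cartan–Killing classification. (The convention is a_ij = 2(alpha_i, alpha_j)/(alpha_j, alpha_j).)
A_3 (sl(4))

The matrix has rank 3 with 2's on the diagonal. Reading the off-diagonal entries as Dynkin edges (a single edge where a_ij = a_ji = -1; a double or triple edge where a_ij * a_ji = 2 or 3), the diagram is a chain of 3 nodes with single edges (A_3). One simple-root ordering that puts it in standard form is (alpha_2, alpha_3, alpha_1). So the algebra is type A_3, i.e. sl(4).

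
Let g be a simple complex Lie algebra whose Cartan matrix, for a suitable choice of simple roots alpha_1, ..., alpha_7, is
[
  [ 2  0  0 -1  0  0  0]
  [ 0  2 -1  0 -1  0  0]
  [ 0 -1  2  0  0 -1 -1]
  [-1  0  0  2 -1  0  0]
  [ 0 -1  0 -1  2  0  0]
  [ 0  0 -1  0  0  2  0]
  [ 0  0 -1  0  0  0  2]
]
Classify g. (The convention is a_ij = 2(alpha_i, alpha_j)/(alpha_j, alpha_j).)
D_7 (so(14))

The matrix has rank 7 with 2's on the diagonal. Reading the off-diagonal entries as Dynkin edges (a single edge where a_ij = a_ji = -1; a double or triple edge where a_ij * a_ji = 2 or 3), the diagram is a chain of 5 nodes with a fork of two nodes at one end (D_7). One simple-root ordering that puts it in standard form is (alpha_1, alpha_4, alpha_5, alpha_2, alpha_3, alpha_7, alpha_6). So the algebra is type D_7, i.e. so(14).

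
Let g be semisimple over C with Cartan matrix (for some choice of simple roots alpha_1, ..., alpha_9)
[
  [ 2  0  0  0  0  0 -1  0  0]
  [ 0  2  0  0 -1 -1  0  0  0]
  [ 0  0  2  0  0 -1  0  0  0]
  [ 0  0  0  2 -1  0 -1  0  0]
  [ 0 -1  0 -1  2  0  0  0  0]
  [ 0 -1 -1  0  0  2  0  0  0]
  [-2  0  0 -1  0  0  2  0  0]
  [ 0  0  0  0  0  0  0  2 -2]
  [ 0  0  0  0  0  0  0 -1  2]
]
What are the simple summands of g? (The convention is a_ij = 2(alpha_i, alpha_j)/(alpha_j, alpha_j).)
B_2 ⊕ B_7

The diagram associated to this matrix has two connected components: the simple roots {alpha_8, alpha_9} form a chain of 2 nodes with a double edge at one end; the terminal node there is the unique short simple root (B_2), and {alpha_1, alpha_2, alpha_3, alpha_4, alpha_5, alpha_6, alpha_7} form a chain of 7 nodes with a double edge at one end; the terminal node there is the unique short simple root (B_7). A semisimple Lie algebra decomposes uniquely as the direct sum of simple ideals, one per connected component of its Dynkin diagram, so g ≅ B_2 ⊕ B_7 (dimension 10 + 105 = 115).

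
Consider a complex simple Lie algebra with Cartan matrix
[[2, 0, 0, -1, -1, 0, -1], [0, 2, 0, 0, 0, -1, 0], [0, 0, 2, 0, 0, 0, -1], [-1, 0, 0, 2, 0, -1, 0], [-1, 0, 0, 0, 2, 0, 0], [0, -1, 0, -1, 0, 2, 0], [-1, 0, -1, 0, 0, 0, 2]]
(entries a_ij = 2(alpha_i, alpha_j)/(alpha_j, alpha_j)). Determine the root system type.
E_7

The matrix has rank 7 with 2's on the diagonal. Reading the off-diagonal entries as Dynkin edges (a single edge where a_ij = a_ji = -1; a double or triple edge where a_ij * a_ji = 2 or 3), the diagram is a chain of 6 nodes with one extra node attached to the third node from one end (E_7). One simple-root ordering that puts it in standard form is (alpha_3, alpha_5, alpha_7, alpha_1, alpha_4, alpha_6, alpha_2). So the algebra is type E_7.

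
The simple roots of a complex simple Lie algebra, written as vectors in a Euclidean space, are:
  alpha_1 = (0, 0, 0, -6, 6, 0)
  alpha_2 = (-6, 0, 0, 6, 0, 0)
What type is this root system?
Compute the Cartan integers a_ij = 2(alpha_i, alpha_j)/(alpha_j, alpha_j); the resulting 2x2 Cartan matrix is
[[2, -1], [-1, 2]].
All simple roots have the same length, so the diagram is simply laced. The associated Dynkin diagram is a chain of 2 nodes with single edges (A_2), so the type is A_2 (the algebra sl(3)).

A_2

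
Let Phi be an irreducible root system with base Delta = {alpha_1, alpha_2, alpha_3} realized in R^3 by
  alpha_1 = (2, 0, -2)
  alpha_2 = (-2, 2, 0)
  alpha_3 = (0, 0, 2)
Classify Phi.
Compute the Cartan integers a_ij = 2(alpha_i, alpha_j)/(alpha_j, alpha_j); the resulting 3x3 Cartan matrix is
[[2, -1, -2], [-1, 2, 0], [-1, 0, 2]].
The roots have two lengths (squared-length ratio 2:1); the short ones are alpha_{3}. The associated Dynkin diagram is a chain of 3 nodes with a double edge at one end; the terminal node there is the unique short simple root (B_3), so the type is B_3 (the algebra so(7)).

B_3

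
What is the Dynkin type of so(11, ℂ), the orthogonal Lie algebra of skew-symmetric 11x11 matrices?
This is so(11) with 11 odd, which has dimension 11(11-1)/2 = 55 and rank (11-1)/2 = 5. In the classification of classical Lie algebras, the orthogonal algebra so(2n+1) in an odd number of variables has type B_n; here n = 5, so the Dynkin diagram is a chain of 5 nodes with a double edge at one end; the terminal node there is the unique short simple root (B_5). Hence the type is B_5.

B_5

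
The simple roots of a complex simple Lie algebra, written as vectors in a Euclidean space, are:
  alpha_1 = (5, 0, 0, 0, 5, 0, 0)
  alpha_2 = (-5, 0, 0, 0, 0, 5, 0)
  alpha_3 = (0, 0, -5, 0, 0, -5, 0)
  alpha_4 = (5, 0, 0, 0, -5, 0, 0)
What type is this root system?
D4

Compute the Cartan integers a_ij = 2(alpha_i, alpha_j)/(alpha_j, alpha_j); the resulting 4x4 Cartan matrix is
[[2, -1, 0, 0], [-1, 2, -1, -1], [0, -1, 2, 0], [0, -1, 0, 2]].
All simple roots have the same length, so the diagram is simply laced. The associated Dynkin diagram is a chain of 2 nodes with a fork of two nodes at one end (D_4), so the type is D_4 (the algebra so(8)).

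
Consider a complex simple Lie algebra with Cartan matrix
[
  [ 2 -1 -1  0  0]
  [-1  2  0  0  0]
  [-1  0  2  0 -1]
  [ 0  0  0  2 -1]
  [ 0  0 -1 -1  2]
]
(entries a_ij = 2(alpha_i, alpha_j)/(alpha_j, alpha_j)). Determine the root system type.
The matrix has rank 5 with 2's on the diagonal. Reading the off-diagonal entries as Dynkin edges (a single edge where a_ij = a_ji = -1; a double or triple edge where a_ij * a_ji = 2 or 3), the diagram is a chain of 5 nodes with single edges (A_5). One simple-root ordering that puts it in standard form is (alpha_4, alpha_5, alpha_3, alpha_1, alpha_2). So the algebra is type A_5, i.e. sl(6).

A_5 (sl(6))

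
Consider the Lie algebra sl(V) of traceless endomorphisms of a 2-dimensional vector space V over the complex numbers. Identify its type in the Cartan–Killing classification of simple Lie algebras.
This is sl(2), which has dimension 2^2 - 1 = 3 and rank 2 - 1 = 1 (a Cartan subalgebra is the diagonal traceless matrices). In the classification of classical Lie algebras, the special linear algebra sl(n+1) has type A_n; here n = 1, so the Dynkin diagram is a chain of 1 nodes with single edges (A_1). Hence the type is A_1.

A_1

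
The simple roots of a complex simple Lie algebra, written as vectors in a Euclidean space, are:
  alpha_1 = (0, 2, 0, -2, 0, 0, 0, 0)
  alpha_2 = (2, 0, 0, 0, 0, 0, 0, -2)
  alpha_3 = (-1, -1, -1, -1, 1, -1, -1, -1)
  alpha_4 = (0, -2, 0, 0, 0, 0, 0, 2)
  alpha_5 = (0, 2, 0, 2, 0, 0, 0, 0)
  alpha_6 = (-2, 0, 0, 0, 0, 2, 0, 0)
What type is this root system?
Compute the Cartan integers a_ij = 2(alpha_i, alpha_j)/(alpha_j, alpha_j); the resulting 6x6 Cartan matrix is
[[2, 0, 0, -1, 0, 0], [0, 2, 0, -1, 0, -1], [0, 0, 2, 0, -1, 0], [-1, -1, 0, 2, -1, 0], [0, 0, -1, -1, 2, 0], [0, -1, 0, 0, 0, 2]].
All simple roots have the same length, so the diagram is simply laced. The associated Dynkin diagram is a chain of 5 nodes with one extra node attached to the third node from one end (E_6), so the type is E_6.

type E_6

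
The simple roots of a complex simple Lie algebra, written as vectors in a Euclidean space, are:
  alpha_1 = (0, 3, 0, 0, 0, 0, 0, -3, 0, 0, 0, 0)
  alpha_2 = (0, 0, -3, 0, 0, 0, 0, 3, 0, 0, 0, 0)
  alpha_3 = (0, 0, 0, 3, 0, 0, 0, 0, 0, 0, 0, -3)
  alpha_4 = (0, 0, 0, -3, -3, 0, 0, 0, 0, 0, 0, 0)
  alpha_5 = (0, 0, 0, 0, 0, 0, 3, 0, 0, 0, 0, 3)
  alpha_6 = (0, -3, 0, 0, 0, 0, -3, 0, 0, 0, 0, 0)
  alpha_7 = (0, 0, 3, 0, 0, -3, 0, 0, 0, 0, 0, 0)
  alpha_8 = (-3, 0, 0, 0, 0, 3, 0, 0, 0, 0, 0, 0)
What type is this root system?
A_8

Compute the Cartan integers a_ij = 2(alpha_i, alpha_j)/(alpha_j, alpha_j); the resulting 8x8 Cartan matrix is
[[2, -1, 0, 0, 0, -1, 0, 0], [-1, 2, 0, 0, 0, 0, -1, 0], [0, 0, 2, -1, -1, 0, 0, 0], [0, 0, -1, 2, 0, 0, 0, 0], [0, 0, -1, 0, 2, -1, 0, 0], [-1, 0, 0, 0, -1, 2, 0, 0], [0, -1, 0, 0, 0, 0, 2, -1], [0, 0, 0, 0, 0, 0, -1, 2]].
All simple roots have the same length, so the diagram is simply laced. The associated Dynkin diagram is a chain of 8 nodes with single edges (A_8), so the type is A_8 (the algebra sl(9)).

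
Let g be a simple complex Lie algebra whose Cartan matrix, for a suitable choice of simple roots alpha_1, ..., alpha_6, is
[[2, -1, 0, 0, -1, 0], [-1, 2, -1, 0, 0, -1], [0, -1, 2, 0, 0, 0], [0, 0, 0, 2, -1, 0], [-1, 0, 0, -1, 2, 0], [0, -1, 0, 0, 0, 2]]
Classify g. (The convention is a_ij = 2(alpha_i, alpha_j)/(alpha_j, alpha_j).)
D_6

The matrix has rank 6 with 2's on the diagonal. Reading the off-diagonal entries as Dynkin edges (a single edge where a_ij = a_ji = -1; a double or triple edge where a_ij * a_ji = 2 or 3), the diagram is a chain of 4 nodes with a fork of two nodes at one end (D_6). One simple-root ordering that puts it in standard form is (alpha_4, alpha_5, alpha_1, alpha_2, alpha_6, alpha_3). So the algebra is type D_6, i.e. so(12).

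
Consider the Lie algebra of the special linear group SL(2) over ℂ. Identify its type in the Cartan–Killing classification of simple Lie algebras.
A_1

This is sl(2), which has dimension 2^2 - 1 = 3 and rank 2 - 1 = 1 (a Cartan subalgebra is the diagonal traceless matrices). In the classification of classical Lie algebras, the special linear algebra sl(n+1) has type A_n; here n = 1, so the Dynkin diagram is a chain of 1 nodes with single edges (A_1). Hence the type is A_1.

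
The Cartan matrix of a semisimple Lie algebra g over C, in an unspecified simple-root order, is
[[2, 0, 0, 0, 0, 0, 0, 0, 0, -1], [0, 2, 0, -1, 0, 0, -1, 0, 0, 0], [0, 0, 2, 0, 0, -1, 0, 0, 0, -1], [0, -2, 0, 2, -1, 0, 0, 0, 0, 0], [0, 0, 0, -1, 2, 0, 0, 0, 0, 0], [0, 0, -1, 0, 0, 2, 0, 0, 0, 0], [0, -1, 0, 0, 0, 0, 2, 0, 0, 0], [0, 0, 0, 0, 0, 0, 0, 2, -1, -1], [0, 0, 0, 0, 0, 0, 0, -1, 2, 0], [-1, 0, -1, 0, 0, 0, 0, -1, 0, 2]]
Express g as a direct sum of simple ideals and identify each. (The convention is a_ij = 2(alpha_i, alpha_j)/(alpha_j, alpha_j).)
The diagram associated to this matrix has two connected components: the simple roots {alpha_1, alpha_3, alpha_6, alpha_8, alpha_9, alpha_10} form a chain of 5 nodes with one extra node attached to the third node from one end (E_6), and {alpha_2, alpha_4, alpha_5, alpha_7} form a chain of 4 nodes with a double edge between the middle two (F_4). A semisimple Lie algebra decomposes uniquely as the direct sum of simple ideals, one per connected component of its Dynkin diagram, so g ≅ E_6 ⊕ F_4 (dimension 78 + 52 = 130).

type E_6 + type F_4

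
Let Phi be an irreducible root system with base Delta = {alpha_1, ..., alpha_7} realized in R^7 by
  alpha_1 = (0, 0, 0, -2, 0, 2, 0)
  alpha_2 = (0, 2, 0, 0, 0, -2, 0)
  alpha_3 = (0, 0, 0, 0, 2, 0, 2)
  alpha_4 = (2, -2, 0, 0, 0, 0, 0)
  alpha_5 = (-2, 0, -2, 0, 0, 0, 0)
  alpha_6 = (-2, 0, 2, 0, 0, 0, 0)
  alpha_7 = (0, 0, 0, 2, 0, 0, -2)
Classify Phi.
D_7

Compute the Cartan integers a_ij = 2(alpha_i, alpha_j)/(alpha_j, alpha_j); the resulting 7x7 Cartan matrix is
[[2, -1, 0, 0, 0, 0, -1], [-1, 2, 0, -1, 0, 0, 0], [0, 0, 2, 0, 0, 0, -1], [0, -1, 0, 2, -1, -1, 0], [0, 0, 0, -1, 2, 0, 0], [0, 0, 0, -1, 0, 2, 0], [-1, 0, -1, 0, 0, 0, 2]].
All simple roots have the same length, so the diagram is simply laced. The associated Dynkin diagram is a chain of 5 nodes with a fork of two nodes at one end (D_7), so the type is D_7 (the algebra so(14)).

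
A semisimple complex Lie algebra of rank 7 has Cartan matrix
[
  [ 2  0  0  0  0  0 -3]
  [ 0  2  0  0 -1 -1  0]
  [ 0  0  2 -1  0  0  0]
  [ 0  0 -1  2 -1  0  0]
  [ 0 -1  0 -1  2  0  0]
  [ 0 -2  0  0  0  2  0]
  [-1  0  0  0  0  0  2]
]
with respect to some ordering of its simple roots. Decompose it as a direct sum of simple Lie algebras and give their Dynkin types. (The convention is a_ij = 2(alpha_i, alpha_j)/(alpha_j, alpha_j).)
The diagram associated to this matrix has two connected components: the simple roots {alpha_2, alpha_3, alpha_4, alpha_5, alpha_6} form a chain of 5 nodes with a double edge at one end; the terminal node there is the unique long simple root (C_5), and {alpha_1, alpha_7} form two nodes joined by a triple edge (G_2). A semisimple Lie algebra decomposes uniquely as the direct sum of simple ideals, one per connected component of its Dynkin diagram, so g ≅ C_5 ⊕ G_2 (dimension 55 + 14 = 69).

C_5 + G_2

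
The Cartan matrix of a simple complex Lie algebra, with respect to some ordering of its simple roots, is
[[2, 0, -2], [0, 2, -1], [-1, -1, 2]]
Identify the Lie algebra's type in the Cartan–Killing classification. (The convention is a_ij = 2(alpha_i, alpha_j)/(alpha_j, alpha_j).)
C3

The matrix has rank 3 with 2's on the diagonal. Reading the off-diagonal entries as Dynkin edges (a single edge where a_ij = a_ji = -1; a double or triple edge where a_ij * a_ji = 2 or 3), the diagram is a chain of 3 nodes with a double edge at one end; the terminal node there is the unique long simple root (C_3). One simple-root ordering that puts it in standard form is (alpha_2, alpha_3, alpha_1). So the algebra is type C_3, i.e. sp(6).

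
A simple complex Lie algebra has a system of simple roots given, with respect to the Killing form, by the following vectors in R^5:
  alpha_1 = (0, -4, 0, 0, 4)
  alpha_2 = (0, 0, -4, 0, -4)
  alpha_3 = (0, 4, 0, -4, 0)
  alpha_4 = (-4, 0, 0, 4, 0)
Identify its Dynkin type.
Compute the Cartan integers a_ij = 2(alpha_i, alpha_j)/(alpha_j, alpha_j); the resulting 4x4 Cartan matrix is
[[2, -1, -1, 0], [-1, 2, 0, 0], [-1, 0, 2, -1], [0, 0, -1, 2]].
All simple roots have the same length, so the diagram is simply laced. The associated Dynkin diagram is a chain of 4 nodes with single edges (A_4), so the type is A_4 (the algebra sl(5)).

type A_4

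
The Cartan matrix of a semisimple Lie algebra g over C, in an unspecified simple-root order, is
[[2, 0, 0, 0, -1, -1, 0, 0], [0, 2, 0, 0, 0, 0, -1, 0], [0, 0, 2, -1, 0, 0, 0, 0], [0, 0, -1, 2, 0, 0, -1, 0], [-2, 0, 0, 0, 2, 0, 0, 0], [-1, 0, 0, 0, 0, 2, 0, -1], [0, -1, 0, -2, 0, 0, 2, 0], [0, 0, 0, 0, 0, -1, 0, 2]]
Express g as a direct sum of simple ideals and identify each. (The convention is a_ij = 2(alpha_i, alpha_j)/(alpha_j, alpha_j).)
The diagram associated to this matrix has two connected components: the simple roots {alpha_1, alpha_5, alpha_6, alpha_8} form a chain of 4 nodes with a double edge at one end; the terminal node there is the unique long simple root (C_4), and {alpha_2, alpha_3, alpha_4, alpha_7} form a chain of 4 nodes with a double edge between the middle two (F_4). A semisimple Lie algebra decomposes uniquely as the direct sum of simple ideals, one per connected component of its Dynkin diagram, so g ≅ C_4 ⊕ F_4 (dimension 36 + 52 = 88).

C4 + F4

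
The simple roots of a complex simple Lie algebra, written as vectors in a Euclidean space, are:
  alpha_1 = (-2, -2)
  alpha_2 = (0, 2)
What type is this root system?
Compute the Cartan integers a_ij = 2(alpha_i, alpha_j)/(alpha_j, alpha_j); the resulting 2x2 Cartan matrix is
[[2, -2], [-1, 2]].
The roots have two lengths (squared-length ratio 2:1); the short ones are alpha_{2}. The associated Dynkin diagram is a chain of 2 nodes with a double edge at one end; the terminal node there is the unique short simple root (B_2), so the type is B_2 (the algebra so(5)).

B2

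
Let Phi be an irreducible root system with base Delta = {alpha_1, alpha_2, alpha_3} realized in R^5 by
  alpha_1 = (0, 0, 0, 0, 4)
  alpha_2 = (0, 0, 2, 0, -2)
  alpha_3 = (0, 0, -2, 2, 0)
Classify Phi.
C_3

Compute the Cartan integers a_ij = 2(alpha_i, alpha_j)/(alpha_j, alpha_j); the resulting 3x3 Cartan matrix is
[[2, -2, 0], [-1, 2, -1], [0, -1, 2]].
The roots have two lengths (squared-length ratio 2:1); the short ones are alpha_{2,3}. The associated Dynkin diagram is a chain of 3 nodes with a double edge at one end; the terminal node there is the unique long simple root (C_3), so the type is C_3 (the algebra sp(6)).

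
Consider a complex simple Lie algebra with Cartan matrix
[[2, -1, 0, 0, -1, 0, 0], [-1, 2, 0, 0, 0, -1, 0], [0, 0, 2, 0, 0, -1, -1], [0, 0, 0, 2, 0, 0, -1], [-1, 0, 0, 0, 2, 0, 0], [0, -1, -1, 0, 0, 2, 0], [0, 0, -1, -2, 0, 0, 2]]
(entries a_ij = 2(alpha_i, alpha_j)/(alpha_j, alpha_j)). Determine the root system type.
The matrix has rank 7 with 2's on the diagonal. Reading the off-diagonal entries as Dynkin edges (a single edge where a_ij = a_ji = -1; a double or triple edge where a_ij * a_ji = 2 or 3), the diagram is a chain of 7 nodes with a double edge at one end; the terminal node there is the unique short simple root (B_7). One simple-root ordering that puts it in standard form is (alpha_5, alpha_1, alpha_2, alpha_6, alpha_3, alpha_7, alpha_4). So the algebra is type B_7, i.e. so(15).

B_7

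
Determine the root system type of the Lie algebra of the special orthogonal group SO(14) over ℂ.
This is so(14) with 14 even, which has dimension 14(14-1)/2 = 91 and rank 14/2 = 7. In the classification of classical Lie algebras, the orthogonal algebra so(2n) in an even number of variables has type D_n; here n = 7, so the Dynkin diagram is a chain of 5 nodes with a fork of two nodes at one end (D_7). Hence the type is D_7.

D7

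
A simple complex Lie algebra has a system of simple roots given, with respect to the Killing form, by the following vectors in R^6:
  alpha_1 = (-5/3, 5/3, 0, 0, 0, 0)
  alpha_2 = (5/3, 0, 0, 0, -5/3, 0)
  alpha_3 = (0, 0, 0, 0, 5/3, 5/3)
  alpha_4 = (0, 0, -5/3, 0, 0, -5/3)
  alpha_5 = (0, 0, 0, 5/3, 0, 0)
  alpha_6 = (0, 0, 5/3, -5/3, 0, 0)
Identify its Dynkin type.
Compute the Cartan integers a_ij = 2(alpha_i, alpha_j)/(alpha_j, alpha_j); the resulting 6x6 Cartan matrix is
[[2, -1, 0, 0, 0, 0], [-1, 2, -1, 0, 0, 0], [0, -1, 2, -1, 0, 0], [0, 0, -1, 2, 0, -1], [0, 0, 0, 0, 2, -1], [0, 0, 0, -1, -2, 2]].
The roots have two lengths (squared-length ratio 2:1); the short ones are alpha_{5}. The associated Dynkin diagram is a chain of 6 nodes with a double edge at one end; the terminal node there is the unique short simple root (B_6), so the type is B_6 (the algebra so(13)).

B6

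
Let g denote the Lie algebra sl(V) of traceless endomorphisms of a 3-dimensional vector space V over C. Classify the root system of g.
A2

This is sl(3), which has dimension 3^2 - 1 = 8 and rank 3 - 1 = 2 (a Cartan subalgebra is the diagonal traceless matrices). In the classification of classical Lie algebras, the special linear algebra sl(n+1) has type A_n; here n = 2, so the Dynkin diagram is a chain of 2 nodes with single edges (A_2). Hence the type is A_2.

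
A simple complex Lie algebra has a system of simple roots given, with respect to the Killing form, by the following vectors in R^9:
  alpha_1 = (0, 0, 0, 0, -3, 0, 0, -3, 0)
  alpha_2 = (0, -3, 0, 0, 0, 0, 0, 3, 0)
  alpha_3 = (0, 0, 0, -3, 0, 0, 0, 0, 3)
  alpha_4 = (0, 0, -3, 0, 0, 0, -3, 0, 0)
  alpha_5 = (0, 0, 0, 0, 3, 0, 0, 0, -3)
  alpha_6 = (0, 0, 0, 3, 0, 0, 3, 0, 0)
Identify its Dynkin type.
A_6

Compute the Cartan integers a_ij = 2(alpha_i, alpha_j)/(alpha_j, alpha_j); the resulting 6x6 Cartan matrix is
[[2, -1, 0, 0, -1, 0], [-1, 2, 0, 0, 0, 0], [0, 0, 2, 0, -1, -1], [0, 0, 0, 2, 0, -1], [-1, 0, -1, 0, 2, 0], [0, 0, -1, -1, 0, 2]].
All simple roots have the same length, so the diagram is simply laced. The associated Dynkin diagram is a chain of 6 nodes with single edges (A_6), so the type is A_6 (the algebra sl(7)).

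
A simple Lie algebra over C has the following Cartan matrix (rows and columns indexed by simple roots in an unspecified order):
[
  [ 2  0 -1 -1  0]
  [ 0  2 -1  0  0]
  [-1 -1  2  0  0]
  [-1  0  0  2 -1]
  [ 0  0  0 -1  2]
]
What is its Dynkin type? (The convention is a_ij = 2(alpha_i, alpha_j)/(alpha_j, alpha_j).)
A_5

The matrix has rank 5 with 2's on the diagonal. Reading the off-diagonal entries as Dynkin edges (a single edge where a_ij = a_ji = -1; a double or triple edge where a_ij * a_ji = 2 or 3), the diagram is a chain of 5 nodes with single edges (A_5). One simple-root ordering that puts it in standard form is (alpha_5, alpha_4, alpha_1, alpha_3, alpha_2). So the algebra is type A_5, i.e. sl(6).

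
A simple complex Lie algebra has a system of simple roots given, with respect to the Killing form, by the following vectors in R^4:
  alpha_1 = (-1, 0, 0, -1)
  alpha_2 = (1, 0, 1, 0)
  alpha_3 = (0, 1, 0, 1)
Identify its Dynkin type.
Compute the Cartan integers a_ij = 2(alpha_i, alpha_j)/(alpha_j, alpha_j); the resulting 3x3 Cartan matrix is
[[2, -1, -1], [-1, 2, 0], [-1, 0, 2]].
All simple roots have the same length, so the diagram is simply laced. The associated Dynkin diagram is a chain of 3 nodes with single edges (A_3), so the type is A_3 (the algebra sl(4)).

A_3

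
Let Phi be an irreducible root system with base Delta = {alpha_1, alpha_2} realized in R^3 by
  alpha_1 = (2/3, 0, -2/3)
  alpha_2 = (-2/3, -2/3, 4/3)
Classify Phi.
Compute the Cartan integers a_ij = 2(alpha_i, alpha_j)/(alpha_j, alpha_j); the resulting 2x2 Cartan matrix is
[[2, -1], [-3, 2]].
The roots have two lengths (squared-length ratio 3:1); the short ones are alpha_{1}. The associated Dynkin diagram is two nodes joined by a triple edge (G_2), so the type is G_2.

G2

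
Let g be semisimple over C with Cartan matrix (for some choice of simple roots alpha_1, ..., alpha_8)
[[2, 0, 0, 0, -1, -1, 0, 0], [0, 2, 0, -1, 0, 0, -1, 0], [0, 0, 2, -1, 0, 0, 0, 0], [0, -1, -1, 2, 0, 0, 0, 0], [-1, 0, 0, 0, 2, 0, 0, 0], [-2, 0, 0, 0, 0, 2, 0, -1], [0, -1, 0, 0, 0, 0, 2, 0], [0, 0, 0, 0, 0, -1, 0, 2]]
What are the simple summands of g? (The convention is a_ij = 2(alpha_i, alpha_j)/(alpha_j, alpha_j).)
type A_4 + type F_4

The diagram associated to this matrix has two connected components: the simple roots {alpha_2, alpha_3, alpha_4, alpha_7} form a chain of 4 nodes with single edges (A_4), and {alpha_1, alpha_5, alpha_6, alpha_8} form a chain of 4 nodes with a double edge between the middle two (F_4). A semisimple Lie algebra decomposes uniquely as the direct sum of simple ideals, one per connected component of its Dynkin diagram, so g ≅ A_4 ⊕ F_4 (dimension 24 + 52 = 76).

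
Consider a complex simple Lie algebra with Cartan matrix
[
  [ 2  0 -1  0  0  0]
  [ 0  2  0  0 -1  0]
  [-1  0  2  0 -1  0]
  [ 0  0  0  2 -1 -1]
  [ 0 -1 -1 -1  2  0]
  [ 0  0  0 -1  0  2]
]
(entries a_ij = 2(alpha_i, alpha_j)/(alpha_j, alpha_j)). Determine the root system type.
type E_6

The matrix has rank 6 with 2's on the diagonal. Reading the off-diagonal entries as Dynkin edges (a single edge where a_ij = a_ji = -1; a double or triple edge where a_ij * a_ji = 2 or 3), the diagram is a chain of 5 nodes with one extra node attached to the third node from one end (E_6). One simple-root ordering that puts it in standard form is (alpha_6, alpha_2, alpha_4, alpha_5, alpha_3, alpha_1). So the algebra is type E_6.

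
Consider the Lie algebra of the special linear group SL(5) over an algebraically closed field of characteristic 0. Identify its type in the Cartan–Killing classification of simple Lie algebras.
A_4

This is sl(5), which has dimension 5^2 - 1 = 24 and rank 5 - 1 = 4 (a Cartan subalgebra is the diagonal traceless matrices). In the classification of classical Lie algebras, the special linear algebra sl(n+1) has type A_n; here n = 4, so the Dynkin diagram is a chain of 4 nodes with single edges (A_4). Hence the type is A_4.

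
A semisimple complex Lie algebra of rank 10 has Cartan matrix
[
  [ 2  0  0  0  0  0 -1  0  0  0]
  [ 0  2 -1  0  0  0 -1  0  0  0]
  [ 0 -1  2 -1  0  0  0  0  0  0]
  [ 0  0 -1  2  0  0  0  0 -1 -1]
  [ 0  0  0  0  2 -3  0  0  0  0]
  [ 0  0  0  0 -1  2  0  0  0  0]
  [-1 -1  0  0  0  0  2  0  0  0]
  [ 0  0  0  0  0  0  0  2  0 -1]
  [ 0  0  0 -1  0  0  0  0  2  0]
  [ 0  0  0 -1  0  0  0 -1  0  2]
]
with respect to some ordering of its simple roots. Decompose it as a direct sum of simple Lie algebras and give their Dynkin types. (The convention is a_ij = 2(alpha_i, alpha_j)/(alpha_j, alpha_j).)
type E_8 ⊕ type G_2

The diagram associated to this matrix has two connected components: the simple roots {alpha_1, alpha_2, alpha_3, alpha_4, alpha_7, alpha_8, alpha_9, alpha_10} form a chain of 7 nodes with one extra node attached to the third node from one end (E_8), and {alpha_5, alpha_6} form two nodes joined by a triple edge (G_2). A semisimple Lie algebra decomposes uniquely as the direct sum of simple ideals, one per connected component of its Dynkin diagram, so g ≅ E_8 ⊕ G_2 (dimension 248 + 14 = 262).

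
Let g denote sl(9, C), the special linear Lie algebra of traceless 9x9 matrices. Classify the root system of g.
This is sl(9), which has dimension 9^2 - 1 = 80 and rank 9 - 1 = 8 (a Cartan subalgebra is the diagonal traceless matrices). In the classification of classical Lie algebras, the special linear algebra sl(n+1) has type A_n; here n = 8, so the Dynkin diagram is a chain of 8 nodes with single edges (A_8). Hence the type is A_8.

A8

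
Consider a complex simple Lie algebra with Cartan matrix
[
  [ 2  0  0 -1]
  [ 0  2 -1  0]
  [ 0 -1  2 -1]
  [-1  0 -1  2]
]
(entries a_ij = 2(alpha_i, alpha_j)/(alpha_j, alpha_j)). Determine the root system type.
A_4

The matrix has rank 4 with 2's on the diagonal. Reading the off-diagonal entries as Dynkin edges (a single edge where a_ij = a_ji = -1; a double or triple edge where a_ij * a_ji = 2 or 3), the diagram is a chain of 4 nodes with single edges (A_4). One simple-root ordering that puts it in standard form is (alpha_2, alpha_3, alpha_4, alpha_1). So the algebra is type A_4, i.e. sl(5).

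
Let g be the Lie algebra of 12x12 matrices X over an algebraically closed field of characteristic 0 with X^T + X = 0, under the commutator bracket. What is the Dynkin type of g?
D6

This is so(12) with 12 even, which has dimension 12(12-1)/2 = 66 and rank 12/2 = 6. In the classification of classical Lie algebras, the orthogonal algebra so(2n) in an even number of variables has type D_n; here n = 6, so the Dynkin diagram is a chain of 4 nodes with a fork of two nodes at one end (D_6). Hence the type is D_6.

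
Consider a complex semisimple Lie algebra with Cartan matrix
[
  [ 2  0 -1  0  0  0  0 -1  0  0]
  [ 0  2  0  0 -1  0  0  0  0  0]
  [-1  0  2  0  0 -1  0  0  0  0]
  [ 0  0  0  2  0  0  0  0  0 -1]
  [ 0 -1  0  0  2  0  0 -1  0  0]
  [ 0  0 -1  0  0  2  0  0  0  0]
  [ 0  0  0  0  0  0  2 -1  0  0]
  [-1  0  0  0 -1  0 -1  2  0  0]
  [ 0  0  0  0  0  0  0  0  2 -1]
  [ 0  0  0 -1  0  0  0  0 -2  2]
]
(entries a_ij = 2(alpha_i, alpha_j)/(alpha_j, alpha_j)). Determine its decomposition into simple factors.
B_3 (so(7)) + E_7

The diagram associated to this matrix has two connected components: the simple roots {alpha_4, alpha_9, alpha_10} form a chain of 3 nodes with a double edge at one end; the terminal node there is the unique short simple root (B_3), and {alpha_1, alpha_2, alpha_3, alpha_5, alpha_6, alpha_7, alpha_8} form a chain of 6 nodes with one extra node attached to the third node from one end (E_7). A semisimple Lie algebra decomposes uniquely as the direct sum of simple ideals, one per connected component of its Dynkin diagram, so g ≅ B_3 ⊕ E_7 (dimension 21 + 133 = 154).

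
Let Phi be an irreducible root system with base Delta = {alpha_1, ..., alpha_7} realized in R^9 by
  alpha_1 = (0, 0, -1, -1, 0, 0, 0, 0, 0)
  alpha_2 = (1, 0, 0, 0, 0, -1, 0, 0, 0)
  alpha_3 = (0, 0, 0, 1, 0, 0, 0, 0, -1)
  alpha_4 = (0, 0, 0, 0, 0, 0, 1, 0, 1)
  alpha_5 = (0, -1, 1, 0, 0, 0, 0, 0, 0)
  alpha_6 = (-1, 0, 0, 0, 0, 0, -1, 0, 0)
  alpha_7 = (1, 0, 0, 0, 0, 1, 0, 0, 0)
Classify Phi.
D_7 (so(14))

Compute the Cartan integers a_ij = 2(alpha_i, alpha_j)/(alpha_j, alpha_j); the resulting 7x7 Cartan matrix is
[[2, 0, -1, 0, -1, 0, 0], [0, 2, 0, 0, 0, -1, 0], [-1, 0, 2, -1, 0, 0, 0], [0, 0, -1, 2, 0, -1, 0], [-1, 0, 0, 0, 2, 0, 0], [0, -1, 0, -1, 0, 2, -1], [0, 0, 0, 0, 0, -1, 2]].
All simple roots have the same length, so the diagram is simply laced. The associated Dynkin diagram is a chain of 5 nodes with a fork of two nodes at one end (D_7), so the type is D_7 (the algebra so(14)).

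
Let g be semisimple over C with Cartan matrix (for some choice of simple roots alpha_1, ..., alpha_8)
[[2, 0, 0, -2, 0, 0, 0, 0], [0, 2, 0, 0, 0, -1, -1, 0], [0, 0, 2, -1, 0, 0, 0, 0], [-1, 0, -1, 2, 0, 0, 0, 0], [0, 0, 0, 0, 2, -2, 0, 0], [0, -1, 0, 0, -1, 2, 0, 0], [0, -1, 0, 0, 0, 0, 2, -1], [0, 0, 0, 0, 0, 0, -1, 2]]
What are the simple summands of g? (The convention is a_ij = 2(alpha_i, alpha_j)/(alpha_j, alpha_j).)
type C_3 + type C_5

The diagram associated to this matrix has two connected components: the simple roots {alpha_1, alpha_3, alpha_4} form a chain of 3 nodes with a double edge at one end; the terminal node there is the unique long simple root (C_3), and {alpha_2, alpha_5, alpha_6, alpha_7, alpha_8} form a chain of 5 nodes with a double edge at one end; the terminal node there is the unique long simple root (C_5). A semisimple Lie algebra decomposes uniquely as the direct sum of simple ideals, one per connected component of its Dynkin diagram, so g ≅ C_3 ⊕ C_5 (dimension 21 + 55 = 76).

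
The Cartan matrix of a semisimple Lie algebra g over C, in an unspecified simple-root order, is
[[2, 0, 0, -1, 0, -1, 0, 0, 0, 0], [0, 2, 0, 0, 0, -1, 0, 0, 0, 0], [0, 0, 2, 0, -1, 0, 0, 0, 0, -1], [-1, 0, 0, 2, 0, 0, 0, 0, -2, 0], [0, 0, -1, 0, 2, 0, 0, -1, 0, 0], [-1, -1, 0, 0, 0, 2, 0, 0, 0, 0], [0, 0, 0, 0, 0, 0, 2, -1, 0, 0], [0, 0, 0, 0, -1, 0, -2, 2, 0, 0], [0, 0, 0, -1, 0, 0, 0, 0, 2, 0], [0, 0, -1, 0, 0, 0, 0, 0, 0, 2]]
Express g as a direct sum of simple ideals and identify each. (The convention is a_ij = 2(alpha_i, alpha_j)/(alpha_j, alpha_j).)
The diagram associated to this matrix has two connected components: the simple roots {alpha_3, alpha_5, alpha_7, alpha_8, alpha_10} form a chain of 5 nodes with a double edge at one end; the terminal node there is the unique short simple root (B_5), and {alpha_1, alpha_2, alpha_4, alpha_6, alpha_9} form a chain of 5 nodes with a double edge at one end; the terminal node there is the unique short simple root (B_5). A semisimple Lie algebra decomposes uniquely as the direct sum of simple ideals, one per connected component of its Dynkin diagram, so g ≅ B_5 ⊕ B_5 (dimension 55 + 55 = 110).

B5 ⊕ B5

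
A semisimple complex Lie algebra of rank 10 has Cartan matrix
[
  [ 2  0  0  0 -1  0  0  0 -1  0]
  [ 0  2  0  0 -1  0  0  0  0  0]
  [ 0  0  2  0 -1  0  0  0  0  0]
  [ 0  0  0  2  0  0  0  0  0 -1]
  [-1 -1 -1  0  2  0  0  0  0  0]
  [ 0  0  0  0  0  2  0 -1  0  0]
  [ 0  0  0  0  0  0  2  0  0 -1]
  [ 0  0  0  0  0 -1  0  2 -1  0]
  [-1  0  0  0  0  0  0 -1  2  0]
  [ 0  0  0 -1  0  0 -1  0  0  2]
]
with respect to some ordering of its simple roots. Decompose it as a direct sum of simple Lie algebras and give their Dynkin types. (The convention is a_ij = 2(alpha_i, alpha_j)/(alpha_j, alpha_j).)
The diagram associated to this matrix has two connected components: the simple roots {alpha_4, alpha_7, alpha_10} form a chain of 3 nodes with single edges (A_3), and {alpha_1, alpha_2, alpha_3, alpha_5, alpha_6, alpha_8, alpha_9} form a chain of 5 nodes with a fork of two nodes at one end (D_7). A semisimple Lie algebra decomposes uniquely as the direct sum of simple ideals, one per connected component of its Dynkin diagram, so g ≅ A_3 ⊕ D_7 (dimension 15 + 91 = 106).

A3 + D7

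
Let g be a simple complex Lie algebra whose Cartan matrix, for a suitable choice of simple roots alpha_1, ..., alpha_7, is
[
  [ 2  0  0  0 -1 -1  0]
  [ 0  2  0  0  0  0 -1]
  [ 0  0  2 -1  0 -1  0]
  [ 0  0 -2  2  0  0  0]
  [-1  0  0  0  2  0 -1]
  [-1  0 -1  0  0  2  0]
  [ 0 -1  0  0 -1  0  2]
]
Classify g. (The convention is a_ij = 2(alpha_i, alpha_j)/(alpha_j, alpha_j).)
C_7

The matrix has rank 7 with 2's on the diagonal. Reading the off-diagonal entries as Dynkin edges (a single edge where a_ij = a_ji = -1; a double or triple edge where a_ij * a_ji = 2 or 3), the diagram is a chain of 7 nodes with a double edge at one end; the terminal node there is the unique long simple root (C_7). One simple-root ordering that puts it in standard form is (alpha_2, alpha_7, alpha_5, alpha_1, alpha_6, alpha_3, alpha_4). So the algebra is type C_7, i.e. sp(14).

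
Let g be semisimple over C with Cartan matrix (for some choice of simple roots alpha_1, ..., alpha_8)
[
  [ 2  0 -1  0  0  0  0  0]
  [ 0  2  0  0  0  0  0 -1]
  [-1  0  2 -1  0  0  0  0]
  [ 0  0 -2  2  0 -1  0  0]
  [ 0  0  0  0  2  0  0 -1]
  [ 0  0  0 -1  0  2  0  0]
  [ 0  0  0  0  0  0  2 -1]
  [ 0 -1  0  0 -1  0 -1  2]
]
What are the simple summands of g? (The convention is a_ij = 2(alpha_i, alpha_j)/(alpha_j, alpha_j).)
The diagram associated to this matrix has two connected components: the simple roots {alpha_2, alpha_5, alpha_7, alpha_8} form a chain of 2 nodes with a fork of two nodes at one end (D_4), and {alpha_1, alpha_3, alpha_4, alpha_6} form a chain of 4 nodes with a double edge between the middle two (F_4). A semisimple Lie algebra decomposes uniquely as the direct sum of simple ideals, one per connected component of its Dynkin diagram, so g ≅ D_4 ⊕ F_4 (dimension 28 + 52 = 80).

D_4 (so(8)) + F_4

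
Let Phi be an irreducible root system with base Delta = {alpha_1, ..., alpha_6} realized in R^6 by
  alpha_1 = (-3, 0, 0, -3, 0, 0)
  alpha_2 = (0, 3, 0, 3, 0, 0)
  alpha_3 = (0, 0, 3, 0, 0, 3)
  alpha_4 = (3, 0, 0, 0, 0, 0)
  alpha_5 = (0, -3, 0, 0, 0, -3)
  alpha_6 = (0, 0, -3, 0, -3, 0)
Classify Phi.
B_6

Compute the Cartan integers a_ij = 2(alpha_i, alpha_j)/(alpha_j, alpha_j); the resulting 6x6 Cartan matrix is
[[2, -1, 0, -2, 0, 0], [-1, 2, 0, 0, -1, 0], [0, 0, 2, 0, -1, -1], [-1, 0, 0, 2, 0, 0], [0, -1, -1, 0, 2, 0], [0, 0, -1, 0, 0, 2]].
The roots have two lengths (squared-length ratio 2:1); the short ones are alpha_{4}. The associated Dynkin diagram is a chain of 6 nodes with a double edge at one end; the terminal node there is the unique short simple root (B_6), so the type is B_6 (the algebra so(13)).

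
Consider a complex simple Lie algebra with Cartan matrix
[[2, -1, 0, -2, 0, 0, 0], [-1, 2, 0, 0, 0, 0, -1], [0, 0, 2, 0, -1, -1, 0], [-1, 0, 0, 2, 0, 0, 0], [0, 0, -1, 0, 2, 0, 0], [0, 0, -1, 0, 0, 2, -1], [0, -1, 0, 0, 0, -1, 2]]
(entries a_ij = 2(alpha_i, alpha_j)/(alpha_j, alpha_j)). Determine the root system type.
The matrix has rank 7 with 2's on the diagonal. Reading the off-diagonal entries as Dynkin edges (a single edge where a_ij = a_ji = -1; a double or triple edge where a_ij * a_ji = 2 or 3), the diagram is a chain of 7 nodes with a double edge at one end; the terminal node there is the unique short simple root (B_7). One simple-root ordering that puts it in standard form is (alpha_5, alpha_3, alpha_6, alpha_7, alpha_2, alpha_1, alpha_4). So the algebra is type B_7, i.e. so(15).

B_7 (so(15))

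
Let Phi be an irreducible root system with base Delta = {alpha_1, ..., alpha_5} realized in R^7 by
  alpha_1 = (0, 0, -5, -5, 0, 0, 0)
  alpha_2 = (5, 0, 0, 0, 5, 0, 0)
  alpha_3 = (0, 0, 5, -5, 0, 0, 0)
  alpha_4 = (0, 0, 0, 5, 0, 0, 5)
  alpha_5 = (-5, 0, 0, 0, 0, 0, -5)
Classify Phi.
D_5

Compute the Cartan integers a_ij = 2(alpha_i, alpha_j)/(alpha_j, alpha_j); the resulting 5x5 Cartan matrix is
[[2, 0, 0, -1, 0], [0, 2, 0, 0, -1], [0, 0, 2, -1, 0], [-1, 0, -1, 2, -1], [0, -1, 0, -1, 2]].
All simple roots have the same length, so the diagram is simply laced. The associated Dynkin diagram is a chain of 3 nodes with a fork of two nodes at one end (D_5), so the type is D_5 (the algebra so(10)).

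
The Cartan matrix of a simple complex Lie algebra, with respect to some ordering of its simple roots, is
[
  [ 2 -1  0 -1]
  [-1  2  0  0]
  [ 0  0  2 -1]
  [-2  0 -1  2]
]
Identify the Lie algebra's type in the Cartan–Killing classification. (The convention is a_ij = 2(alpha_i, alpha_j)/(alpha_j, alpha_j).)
F4

The matrix has rank 4 with 2's on the diagonal. Reading the off-diagonal entries as Dynkin edges (a single edge where a_ij = a_ji = -1; a double or triple edge where a_ij * a_ji = 2 or 3), the diagram is a chain of 4 nodes with a double edge between the middle two (F_4). One simple-root ordering that puts it in standard form is (alpha_3, alpha_4, alpha_1, alpha_2). So the algebra is type F_4.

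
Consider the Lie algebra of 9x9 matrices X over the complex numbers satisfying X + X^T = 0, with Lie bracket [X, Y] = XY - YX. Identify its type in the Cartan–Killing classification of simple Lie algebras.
This is so(9) with 9 odd, which has dimension 9(9-1)/2 = 36 and rank (9-1)/2 = 4. In the classification of classical Lie algebras, the orthogonal algebra so(2n+1) in an odd number of variables has type B_n; here n = 4, so the Dynkin diagram is a chain of 4 nodes with a double edge at one end; the terminal node there is the unique short simple root (B_4). Hence the type is B_4.

type B_4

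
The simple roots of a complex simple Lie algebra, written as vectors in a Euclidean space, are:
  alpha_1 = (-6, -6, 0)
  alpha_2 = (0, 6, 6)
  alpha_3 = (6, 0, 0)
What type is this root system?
type B_3

Compute the Cartan integers a_ij = 2(alpha_i, alpha_j)/(alpha_j, alpha_j); the resulting 3x3 Cartan matrix is
[[2, -1, -2], [-1, 2, 0], [-1, 0, 2]].
The roots have two lengths (squared-length ratio 2:1); the short ones are alpha_{3}. The associated Dynkin diagram is a chain of 3 nodes with a double edge at one end; the terminal node there is the unique short simple root (B_3), so the type is B_3 (the algebra so(7)).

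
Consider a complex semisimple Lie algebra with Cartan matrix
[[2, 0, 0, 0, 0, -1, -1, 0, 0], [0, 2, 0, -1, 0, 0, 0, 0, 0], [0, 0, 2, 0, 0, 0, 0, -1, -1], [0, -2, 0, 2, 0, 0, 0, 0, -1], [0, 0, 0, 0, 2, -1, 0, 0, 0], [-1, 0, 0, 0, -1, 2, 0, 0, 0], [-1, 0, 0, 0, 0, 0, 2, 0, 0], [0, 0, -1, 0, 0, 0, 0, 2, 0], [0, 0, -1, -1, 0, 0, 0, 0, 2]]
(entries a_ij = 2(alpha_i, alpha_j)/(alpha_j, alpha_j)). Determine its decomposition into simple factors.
A_4 (sl(5)) + B_5 (so(11))

The diagram associated to this matrix has two connected components: the simple roots {alpha_1, alpha_5, alpha_6, alpha_7} form a chain of 4 nodes with single edges (A_4), and {alpha_2, alpha_3, alpha_4, alpha_8, alpha_9} form a chain of 5 nodes with a double edge at one end; the terminal node there is the unique short simple root (B_5). A semisimple Lie algebra decomposes uniquely as the direct sum of simple ideals, one per connected component of its Dynkin diagram, so g ≅ A_4 ⊕ B_5 (dimension 24 + 55 = 79).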